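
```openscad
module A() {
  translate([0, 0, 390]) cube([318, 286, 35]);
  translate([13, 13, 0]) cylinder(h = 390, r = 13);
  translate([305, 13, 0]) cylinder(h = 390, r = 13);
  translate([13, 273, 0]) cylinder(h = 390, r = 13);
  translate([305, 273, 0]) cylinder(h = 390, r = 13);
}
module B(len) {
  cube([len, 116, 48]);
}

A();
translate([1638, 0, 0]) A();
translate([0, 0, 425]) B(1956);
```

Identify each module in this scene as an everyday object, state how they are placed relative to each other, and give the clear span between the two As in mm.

A is a stool. B is a beam. A beam spans the tops of two stools. The clear span between the two stools is 1320 mm.

Second stool starts at x = 1638; first ends at x = 318; clear span = 1638 − 318 = 1320 mm.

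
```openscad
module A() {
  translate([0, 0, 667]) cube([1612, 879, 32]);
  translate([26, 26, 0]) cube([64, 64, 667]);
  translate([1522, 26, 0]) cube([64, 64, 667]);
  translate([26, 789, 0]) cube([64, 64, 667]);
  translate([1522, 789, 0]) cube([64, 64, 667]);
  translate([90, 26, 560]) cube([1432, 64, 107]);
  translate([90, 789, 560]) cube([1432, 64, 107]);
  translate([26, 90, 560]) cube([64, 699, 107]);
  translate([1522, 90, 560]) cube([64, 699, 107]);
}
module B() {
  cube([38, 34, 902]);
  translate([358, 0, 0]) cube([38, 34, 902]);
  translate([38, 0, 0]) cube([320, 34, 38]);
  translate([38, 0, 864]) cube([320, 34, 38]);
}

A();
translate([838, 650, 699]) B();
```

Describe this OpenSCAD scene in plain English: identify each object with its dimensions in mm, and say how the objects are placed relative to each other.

A is a table: top 1612 mm (x) × 879 mm (y), 32 mm thick, upper face at z = 699 mm, on four 64×64 mm square legs, each inset 26 mm from the nearest pair of top edges, running from z = 0 to the bottom of the top. Four apron rails, 64 mm thick and 107 mm tall, run between adjacent legs with their top edges flush with the underside of the top and their outer faces flush with the legs' outer faces.

B is a picture frame with a 320×826 mm rectangular opening (x by z) and a uniform 38 mm border on every side. Frame depth is 34 mm along y. It is built from two vertical stiles running the full outside height and two horizontal rails spanning the gap between the stiles.

The picture frame is on top of the table.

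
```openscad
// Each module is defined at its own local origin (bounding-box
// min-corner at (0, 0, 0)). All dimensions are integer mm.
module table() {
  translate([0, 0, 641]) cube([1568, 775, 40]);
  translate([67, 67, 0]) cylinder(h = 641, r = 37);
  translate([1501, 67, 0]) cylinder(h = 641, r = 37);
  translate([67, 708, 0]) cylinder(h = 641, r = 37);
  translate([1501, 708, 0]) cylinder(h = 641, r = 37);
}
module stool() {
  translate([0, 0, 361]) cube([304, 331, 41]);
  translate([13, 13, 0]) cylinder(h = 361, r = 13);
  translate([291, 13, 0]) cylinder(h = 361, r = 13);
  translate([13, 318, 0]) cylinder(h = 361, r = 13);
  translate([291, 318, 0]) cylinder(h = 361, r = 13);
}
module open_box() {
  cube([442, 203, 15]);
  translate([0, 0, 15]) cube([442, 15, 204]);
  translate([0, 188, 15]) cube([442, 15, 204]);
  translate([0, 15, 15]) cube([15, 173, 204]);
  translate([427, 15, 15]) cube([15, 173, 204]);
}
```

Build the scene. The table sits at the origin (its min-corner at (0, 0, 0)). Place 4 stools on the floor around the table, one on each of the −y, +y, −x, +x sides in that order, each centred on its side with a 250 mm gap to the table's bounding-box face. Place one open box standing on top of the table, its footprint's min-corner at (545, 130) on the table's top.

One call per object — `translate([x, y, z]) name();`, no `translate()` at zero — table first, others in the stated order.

table();
translate([632, -581, 0]) stool();
translate([632, 1025, 0]) stool();
translate([-554, 222, 0]) stool();
translate([1818, 222, 0]) stool();
translate([545, 130, 681]) open_box();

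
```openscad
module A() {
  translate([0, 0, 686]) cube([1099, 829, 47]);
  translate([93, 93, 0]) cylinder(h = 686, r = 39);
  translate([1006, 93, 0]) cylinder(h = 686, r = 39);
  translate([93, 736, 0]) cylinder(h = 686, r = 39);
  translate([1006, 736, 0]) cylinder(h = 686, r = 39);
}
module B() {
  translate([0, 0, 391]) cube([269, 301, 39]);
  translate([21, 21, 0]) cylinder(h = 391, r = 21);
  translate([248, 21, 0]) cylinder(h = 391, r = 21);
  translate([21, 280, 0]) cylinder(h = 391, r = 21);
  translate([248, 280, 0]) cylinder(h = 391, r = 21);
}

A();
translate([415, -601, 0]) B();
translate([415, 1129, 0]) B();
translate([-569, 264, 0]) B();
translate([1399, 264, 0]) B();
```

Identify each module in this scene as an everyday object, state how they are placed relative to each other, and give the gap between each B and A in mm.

A is a table. B is a stool. Four stools sit around the table at the −y, +y, −x, +x sides. The gap between each stool and the table is 300 mm.

Each stool's nearest face is 300 mm from the table's bounding box.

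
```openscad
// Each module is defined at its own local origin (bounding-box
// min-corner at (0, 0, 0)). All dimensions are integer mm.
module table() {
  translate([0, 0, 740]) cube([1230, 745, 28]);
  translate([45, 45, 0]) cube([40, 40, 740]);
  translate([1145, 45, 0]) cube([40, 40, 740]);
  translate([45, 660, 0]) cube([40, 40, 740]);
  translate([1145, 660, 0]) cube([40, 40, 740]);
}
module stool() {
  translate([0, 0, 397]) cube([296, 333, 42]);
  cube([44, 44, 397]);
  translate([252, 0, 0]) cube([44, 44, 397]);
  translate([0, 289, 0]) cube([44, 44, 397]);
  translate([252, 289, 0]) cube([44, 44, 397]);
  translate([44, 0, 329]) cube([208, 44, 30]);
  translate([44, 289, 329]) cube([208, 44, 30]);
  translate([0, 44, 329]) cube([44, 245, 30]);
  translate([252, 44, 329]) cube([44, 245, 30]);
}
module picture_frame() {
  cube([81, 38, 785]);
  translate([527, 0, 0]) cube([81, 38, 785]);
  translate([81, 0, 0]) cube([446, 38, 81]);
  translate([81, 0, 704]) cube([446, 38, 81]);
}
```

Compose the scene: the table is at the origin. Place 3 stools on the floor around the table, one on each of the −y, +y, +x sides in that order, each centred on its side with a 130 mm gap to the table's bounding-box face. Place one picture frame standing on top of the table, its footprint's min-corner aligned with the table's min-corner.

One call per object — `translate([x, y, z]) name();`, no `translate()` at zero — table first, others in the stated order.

table();
translate([467, -463, 0]) stool();
translate([467, 875, 0]) stool();
translate([1360, 206, 0]) stool();
translate([0, 0, 768]) picture_frame();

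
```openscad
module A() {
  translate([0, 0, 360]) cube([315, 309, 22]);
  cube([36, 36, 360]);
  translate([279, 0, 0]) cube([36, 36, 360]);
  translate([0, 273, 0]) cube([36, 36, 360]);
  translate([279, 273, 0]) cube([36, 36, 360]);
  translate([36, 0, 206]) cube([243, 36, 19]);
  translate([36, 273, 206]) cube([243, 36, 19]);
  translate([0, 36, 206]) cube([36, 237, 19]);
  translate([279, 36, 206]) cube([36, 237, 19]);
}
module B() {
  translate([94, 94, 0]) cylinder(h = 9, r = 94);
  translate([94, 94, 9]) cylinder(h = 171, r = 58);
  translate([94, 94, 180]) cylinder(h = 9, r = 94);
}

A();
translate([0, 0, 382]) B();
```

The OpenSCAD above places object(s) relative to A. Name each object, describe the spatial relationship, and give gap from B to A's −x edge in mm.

The spool's min-x is at 0; the stool's min-x is 0; gap = 0 mm.

A is a stool. B is a spool. The spool is on top of the stool. The gap from the spool to the stool's −x edge is 0 mm.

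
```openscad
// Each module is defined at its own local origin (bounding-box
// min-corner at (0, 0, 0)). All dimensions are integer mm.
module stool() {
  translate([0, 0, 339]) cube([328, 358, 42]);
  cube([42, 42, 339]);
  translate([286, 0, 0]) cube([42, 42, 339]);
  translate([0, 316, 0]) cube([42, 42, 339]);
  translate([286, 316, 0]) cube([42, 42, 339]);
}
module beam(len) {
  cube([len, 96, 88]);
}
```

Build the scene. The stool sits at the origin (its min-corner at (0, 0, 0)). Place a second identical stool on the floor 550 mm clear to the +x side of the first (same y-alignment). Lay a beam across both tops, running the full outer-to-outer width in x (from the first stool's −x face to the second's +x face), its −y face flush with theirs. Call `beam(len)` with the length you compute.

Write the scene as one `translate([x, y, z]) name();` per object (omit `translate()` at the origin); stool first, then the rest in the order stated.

stool();
translate([878, 0, 0]) stool();
translate([0, 0, 381]) beam(1206);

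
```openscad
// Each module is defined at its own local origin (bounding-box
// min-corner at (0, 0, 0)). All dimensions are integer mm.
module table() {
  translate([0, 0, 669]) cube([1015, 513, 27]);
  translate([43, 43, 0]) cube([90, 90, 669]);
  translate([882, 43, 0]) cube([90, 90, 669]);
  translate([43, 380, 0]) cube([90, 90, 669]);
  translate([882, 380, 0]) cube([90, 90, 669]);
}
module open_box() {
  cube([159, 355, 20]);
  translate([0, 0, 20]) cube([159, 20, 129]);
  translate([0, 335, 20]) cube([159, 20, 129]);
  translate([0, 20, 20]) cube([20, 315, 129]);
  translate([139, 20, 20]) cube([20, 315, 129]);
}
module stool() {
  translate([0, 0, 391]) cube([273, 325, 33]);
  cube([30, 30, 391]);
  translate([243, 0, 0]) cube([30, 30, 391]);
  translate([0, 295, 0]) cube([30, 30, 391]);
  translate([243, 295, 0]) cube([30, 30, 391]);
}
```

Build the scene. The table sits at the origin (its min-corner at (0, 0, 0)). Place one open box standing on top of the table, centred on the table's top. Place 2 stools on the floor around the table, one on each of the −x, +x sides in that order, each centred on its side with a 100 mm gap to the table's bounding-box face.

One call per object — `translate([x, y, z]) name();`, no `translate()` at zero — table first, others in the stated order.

table();
translate([428, 79, 696]) open_box();
translate([-373, 94, 0]) stool();
translate([1115, 94, 0]) stool();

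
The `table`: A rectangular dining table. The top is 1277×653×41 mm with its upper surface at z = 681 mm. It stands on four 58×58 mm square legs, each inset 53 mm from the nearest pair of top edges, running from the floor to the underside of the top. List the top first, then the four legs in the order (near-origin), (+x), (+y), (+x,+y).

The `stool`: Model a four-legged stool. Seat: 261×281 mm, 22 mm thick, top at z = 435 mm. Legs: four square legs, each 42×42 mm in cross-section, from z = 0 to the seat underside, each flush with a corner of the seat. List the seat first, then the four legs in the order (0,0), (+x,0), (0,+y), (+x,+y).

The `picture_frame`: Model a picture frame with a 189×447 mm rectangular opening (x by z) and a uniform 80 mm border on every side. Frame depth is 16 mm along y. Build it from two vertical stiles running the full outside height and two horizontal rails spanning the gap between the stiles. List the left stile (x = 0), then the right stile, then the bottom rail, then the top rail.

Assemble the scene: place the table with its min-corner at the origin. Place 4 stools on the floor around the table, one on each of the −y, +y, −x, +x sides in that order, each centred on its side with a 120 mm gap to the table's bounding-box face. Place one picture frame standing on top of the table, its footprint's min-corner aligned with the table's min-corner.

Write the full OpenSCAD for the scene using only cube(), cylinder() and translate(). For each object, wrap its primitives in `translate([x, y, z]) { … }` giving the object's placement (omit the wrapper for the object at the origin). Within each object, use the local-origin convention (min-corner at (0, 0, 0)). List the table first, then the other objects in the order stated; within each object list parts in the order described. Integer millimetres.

translate([0, 0, 640]) cube([1277, 653, 41]);
translate([53, 53, 0]) cube([58, 58, 640]);
translate([1166, 53, 0]) cube([58, 58, 640]);
translate([53, 542, 0]) cube([58, 58, 640]);
translate([1166, 542, 0]) cube([58, 58, 640]);
translate([508, -401, 0]) {
  translate([0, 0, 413]) cube([261, 281, 22]);
  cube([42, 42, 413]);
  translate([219, 0, 0]) cube([42, 42, 413]);
  translate([0, 239, 0]) cube([42, 42, 413]);
  translate([219, 239, 0]) cube([42, 42, 413]);
}
translate([508, 773, 0]) {
  translate([0, 0, 413]) cube([261, 281, 22]);
  cube([42, 42, 413]);
  translate([219, 0, 0]) cube([42, 42, 413]);
  translate([0, 239, 0]) cube([42, 42, 413]);
  translate([219, 239, 0]) cube([42, 42, 413]);
}
translate([-381, 186, 0]) {
  translate([0, 0, 413]) cube([261, 281, 22]);
  cube([42, 42, 413]);
  translate([219, 0, 0]) cube([42, 42, 413]);
  translate([0, 239, 0]) cube([42, 42, 413]);
  translate([219, 239, 0]) cube([42, 42, 413]);
}
translate([1397, 186, 0]) {
  translate([0, 0, 413]) cube([261, 281, 22]);
  cube([42, 42, 413]);
  translate([219, 0, 0]) cube([42, 42, 413]);
  translate([0, 239, 0]) cube([42, 42, 413]);
  translate([219, 239, 0]) cube([42, 42, 413]);
}
translate([0, 0, 681]) {
  cube([80, 16, 607]);
  translate([269, 0, 0]) cube([80, 16, 607]);
  translate([80, 0, 0]) cube([189, 16, 80]);
  translate([80, 0, 527]) cube([189, 16, 80]);
}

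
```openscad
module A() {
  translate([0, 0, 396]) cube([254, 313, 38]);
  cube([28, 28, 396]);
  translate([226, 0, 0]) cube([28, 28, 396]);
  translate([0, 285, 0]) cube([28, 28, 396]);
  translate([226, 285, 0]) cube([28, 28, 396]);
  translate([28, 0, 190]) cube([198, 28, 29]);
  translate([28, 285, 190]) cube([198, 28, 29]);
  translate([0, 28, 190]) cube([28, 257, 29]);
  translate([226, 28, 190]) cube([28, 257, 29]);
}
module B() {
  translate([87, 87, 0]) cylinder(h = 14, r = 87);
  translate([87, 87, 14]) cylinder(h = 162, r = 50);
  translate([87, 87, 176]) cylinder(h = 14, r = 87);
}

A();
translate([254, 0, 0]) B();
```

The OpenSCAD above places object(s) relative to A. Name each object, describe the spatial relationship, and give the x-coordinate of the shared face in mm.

The stool's +x face and the spool's −x face are both at x = 254 mm.

A is a stool. B is a spool. The spool is against the stool's +x side, with their −y faces flush. The x-coordinate of the shared face is 254 mm.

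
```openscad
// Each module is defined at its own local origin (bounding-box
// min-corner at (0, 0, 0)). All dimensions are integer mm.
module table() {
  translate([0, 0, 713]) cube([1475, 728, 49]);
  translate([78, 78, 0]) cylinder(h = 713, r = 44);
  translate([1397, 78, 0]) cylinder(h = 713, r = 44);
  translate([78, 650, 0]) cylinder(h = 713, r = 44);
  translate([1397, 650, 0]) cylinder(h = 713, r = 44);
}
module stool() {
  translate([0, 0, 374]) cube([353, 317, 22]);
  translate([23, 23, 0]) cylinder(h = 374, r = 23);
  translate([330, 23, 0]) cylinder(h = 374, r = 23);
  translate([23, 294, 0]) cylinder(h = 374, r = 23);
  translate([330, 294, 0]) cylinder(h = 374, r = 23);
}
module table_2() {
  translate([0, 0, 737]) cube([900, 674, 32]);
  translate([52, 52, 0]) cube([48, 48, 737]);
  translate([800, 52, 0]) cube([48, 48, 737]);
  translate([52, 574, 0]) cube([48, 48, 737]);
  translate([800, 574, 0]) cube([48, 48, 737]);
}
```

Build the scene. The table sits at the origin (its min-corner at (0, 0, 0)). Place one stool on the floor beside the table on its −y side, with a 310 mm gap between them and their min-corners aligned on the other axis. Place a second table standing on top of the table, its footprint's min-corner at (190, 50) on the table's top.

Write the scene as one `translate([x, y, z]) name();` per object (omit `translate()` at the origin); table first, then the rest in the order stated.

table();
translate([0, -627, 0]) stool();
translate([190, 50, 762]) table_2();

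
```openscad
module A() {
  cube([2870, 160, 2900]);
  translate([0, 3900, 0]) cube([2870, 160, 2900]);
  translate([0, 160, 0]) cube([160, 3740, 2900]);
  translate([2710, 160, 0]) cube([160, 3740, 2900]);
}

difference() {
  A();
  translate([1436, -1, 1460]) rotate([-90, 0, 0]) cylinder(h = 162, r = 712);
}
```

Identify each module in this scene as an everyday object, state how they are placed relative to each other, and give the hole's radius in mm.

A is a house frame. The house frame has a circular hole through its front wall. The hole's radius is 712 mm.

The subtracted cylinder has r = 712 mm.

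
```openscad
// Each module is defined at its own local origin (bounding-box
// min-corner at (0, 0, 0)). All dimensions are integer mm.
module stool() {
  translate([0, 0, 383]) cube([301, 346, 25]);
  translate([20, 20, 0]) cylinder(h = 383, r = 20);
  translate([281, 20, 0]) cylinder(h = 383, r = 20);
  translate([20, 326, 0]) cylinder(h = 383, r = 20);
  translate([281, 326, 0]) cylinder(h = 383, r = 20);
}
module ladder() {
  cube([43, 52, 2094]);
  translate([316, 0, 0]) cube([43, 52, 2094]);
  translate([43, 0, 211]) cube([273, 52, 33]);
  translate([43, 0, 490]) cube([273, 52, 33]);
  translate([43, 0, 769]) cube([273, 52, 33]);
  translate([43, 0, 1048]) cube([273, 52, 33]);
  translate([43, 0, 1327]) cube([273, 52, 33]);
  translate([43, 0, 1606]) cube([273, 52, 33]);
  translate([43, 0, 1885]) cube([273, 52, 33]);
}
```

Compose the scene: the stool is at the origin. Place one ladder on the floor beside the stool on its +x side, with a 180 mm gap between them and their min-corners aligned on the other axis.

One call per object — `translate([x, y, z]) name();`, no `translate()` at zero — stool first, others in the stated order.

stool();
translate([481, 0, 0]) ladder();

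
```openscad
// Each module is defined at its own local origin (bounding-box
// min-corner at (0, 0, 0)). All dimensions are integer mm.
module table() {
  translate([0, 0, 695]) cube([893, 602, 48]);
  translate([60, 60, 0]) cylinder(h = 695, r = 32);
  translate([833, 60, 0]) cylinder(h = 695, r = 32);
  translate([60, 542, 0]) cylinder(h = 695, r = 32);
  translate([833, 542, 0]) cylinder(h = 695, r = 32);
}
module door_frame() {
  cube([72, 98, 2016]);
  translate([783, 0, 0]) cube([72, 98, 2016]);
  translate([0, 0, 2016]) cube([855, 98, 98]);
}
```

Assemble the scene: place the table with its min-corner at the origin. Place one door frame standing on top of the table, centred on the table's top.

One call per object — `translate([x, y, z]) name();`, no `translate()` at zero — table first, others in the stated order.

table();
translate([19, 252, 743]) door_frame();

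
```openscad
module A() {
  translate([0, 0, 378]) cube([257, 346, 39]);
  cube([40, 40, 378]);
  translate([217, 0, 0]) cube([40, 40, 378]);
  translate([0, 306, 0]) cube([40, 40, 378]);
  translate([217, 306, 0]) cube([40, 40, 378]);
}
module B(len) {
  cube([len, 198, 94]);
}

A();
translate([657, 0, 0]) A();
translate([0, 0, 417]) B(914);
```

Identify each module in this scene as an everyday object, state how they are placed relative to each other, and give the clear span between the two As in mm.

Second stool starts at x = 657; first ends at x = 257; clear span = 657 − 257 = 400 mm.

A is a stool. B is a beam. A beam spans the tops of two stools. The clear span between the two stools is 400 mm.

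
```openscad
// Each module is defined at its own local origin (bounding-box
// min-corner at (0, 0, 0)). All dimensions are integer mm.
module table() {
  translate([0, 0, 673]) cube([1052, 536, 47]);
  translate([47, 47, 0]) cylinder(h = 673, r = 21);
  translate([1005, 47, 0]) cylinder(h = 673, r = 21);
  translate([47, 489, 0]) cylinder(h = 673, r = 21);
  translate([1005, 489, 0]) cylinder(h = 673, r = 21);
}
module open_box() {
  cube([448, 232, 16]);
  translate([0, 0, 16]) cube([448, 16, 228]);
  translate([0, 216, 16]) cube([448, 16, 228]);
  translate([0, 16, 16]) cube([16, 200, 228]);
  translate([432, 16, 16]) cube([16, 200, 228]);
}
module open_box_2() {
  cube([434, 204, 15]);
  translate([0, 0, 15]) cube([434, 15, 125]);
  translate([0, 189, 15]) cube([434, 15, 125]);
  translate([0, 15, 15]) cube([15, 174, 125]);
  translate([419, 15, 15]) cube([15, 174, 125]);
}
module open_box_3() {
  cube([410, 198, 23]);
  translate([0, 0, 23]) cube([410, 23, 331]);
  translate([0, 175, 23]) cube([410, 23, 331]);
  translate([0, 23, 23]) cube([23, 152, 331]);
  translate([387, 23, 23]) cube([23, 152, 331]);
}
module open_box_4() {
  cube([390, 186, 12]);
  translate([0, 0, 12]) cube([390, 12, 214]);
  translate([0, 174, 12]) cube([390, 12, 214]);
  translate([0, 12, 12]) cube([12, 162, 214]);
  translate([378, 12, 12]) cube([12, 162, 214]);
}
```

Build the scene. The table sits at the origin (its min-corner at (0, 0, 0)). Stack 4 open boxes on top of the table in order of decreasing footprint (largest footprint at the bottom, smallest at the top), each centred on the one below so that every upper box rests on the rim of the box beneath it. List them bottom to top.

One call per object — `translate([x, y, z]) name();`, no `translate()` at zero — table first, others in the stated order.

table();
translate([302, 152, 720]) open_box();
translate([309, 166, 964]) open_box_2();
translate([321, 169, 1104]) open_box_3();
translate([331, 175, 1458]) open_box_4();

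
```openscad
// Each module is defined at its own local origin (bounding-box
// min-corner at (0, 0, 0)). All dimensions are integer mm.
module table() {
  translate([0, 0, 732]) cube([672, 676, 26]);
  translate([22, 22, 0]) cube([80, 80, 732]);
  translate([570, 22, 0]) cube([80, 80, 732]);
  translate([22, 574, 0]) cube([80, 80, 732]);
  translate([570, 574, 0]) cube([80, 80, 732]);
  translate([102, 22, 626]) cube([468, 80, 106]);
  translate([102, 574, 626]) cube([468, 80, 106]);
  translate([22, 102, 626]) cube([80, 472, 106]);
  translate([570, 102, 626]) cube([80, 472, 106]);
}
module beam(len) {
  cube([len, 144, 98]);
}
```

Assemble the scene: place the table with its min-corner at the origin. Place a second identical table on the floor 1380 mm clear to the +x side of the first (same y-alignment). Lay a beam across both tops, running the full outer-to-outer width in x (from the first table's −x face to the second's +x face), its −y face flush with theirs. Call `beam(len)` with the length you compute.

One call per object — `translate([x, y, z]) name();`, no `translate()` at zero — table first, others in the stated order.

table();
translate([2052, 0, 0]) table();
translate([0, 0, 758]) beam(2724);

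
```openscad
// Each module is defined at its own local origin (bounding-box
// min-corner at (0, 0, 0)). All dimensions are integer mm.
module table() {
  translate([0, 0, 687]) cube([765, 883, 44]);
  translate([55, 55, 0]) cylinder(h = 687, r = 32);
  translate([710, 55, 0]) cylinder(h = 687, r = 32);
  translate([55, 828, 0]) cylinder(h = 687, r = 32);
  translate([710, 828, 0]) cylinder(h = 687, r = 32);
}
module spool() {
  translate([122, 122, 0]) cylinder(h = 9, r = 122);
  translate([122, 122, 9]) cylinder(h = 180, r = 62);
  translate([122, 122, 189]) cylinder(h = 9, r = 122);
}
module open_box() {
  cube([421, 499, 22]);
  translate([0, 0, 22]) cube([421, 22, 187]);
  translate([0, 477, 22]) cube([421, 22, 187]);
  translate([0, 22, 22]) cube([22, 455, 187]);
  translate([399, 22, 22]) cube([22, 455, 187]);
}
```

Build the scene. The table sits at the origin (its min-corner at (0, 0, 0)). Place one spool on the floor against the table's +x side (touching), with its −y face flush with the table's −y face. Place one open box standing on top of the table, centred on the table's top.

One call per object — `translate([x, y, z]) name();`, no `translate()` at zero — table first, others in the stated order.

table();
translate([765, 0, 0]) spool();
translate([172, 192, 731]) open_box();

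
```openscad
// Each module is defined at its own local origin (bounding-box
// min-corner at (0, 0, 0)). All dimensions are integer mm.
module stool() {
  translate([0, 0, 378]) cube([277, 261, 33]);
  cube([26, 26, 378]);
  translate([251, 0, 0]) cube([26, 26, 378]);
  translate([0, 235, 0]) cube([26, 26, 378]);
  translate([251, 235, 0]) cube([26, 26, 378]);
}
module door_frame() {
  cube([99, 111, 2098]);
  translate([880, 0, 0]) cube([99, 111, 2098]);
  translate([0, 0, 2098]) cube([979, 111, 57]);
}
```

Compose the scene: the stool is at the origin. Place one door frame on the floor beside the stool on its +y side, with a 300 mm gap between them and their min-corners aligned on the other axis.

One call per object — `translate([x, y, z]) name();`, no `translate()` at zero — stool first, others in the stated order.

stool();
translate([0, 561, 0]) door_frame();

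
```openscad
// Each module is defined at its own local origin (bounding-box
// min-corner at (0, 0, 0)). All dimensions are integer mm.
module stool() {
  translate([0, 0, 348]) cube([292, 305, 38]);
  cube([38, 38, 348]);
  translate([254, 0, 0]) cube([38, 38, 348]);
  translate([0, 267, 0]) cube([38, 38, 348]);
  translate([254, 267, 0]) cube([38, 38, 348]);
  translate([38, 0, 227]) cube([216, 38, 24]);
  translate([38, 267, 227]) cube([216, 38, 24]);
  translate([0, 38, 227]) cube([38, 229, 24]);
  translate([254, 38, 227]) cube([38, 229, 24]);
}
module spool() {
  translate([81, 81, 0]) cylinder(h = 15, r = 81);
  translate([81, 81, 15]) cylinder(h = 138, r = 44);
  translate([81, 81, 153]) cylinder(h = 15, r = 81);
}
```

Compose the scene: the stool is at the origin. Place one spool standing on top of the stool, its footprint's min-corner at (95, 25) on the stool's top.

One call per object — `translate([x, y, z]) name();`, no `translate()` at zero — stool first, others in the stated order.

stool();
translate([95, 25, 386]) spool();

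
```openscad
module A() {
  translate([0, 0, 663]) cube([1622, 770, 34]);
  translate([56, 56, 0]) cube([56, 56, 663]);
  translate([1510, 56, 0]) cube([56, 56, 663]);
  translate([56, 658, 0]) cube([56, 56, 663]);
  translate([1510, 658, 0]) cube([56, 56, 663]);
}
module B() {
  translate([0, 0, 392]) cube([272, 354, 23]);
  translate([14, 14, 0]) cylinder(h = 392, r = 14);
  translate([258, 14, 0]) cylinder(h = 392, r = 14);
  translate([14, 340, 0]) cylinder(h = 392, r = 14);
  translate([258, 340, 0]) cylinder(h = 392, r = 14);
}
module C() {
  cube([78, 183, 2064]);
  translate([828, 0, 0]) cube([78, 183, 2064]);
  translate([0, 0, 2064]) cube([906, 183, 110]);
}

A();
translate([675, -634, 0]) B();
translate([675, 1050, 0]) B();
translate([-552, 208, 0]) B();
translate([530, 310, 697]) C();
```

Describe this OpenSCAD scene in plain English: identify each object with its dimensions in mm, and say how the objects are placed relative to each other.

A is a rectangular dining table. The top is 1622×770×34 mm with its upper surface at z = 697 mm. It stands on four 56×56 mm square legs, each inset 56 mm from the nearest pair of top edges, running from the floor to the underside of the top.

B is a four-legged stool. The seat is 272×354 mm, 23 mm thick, top at z = 415 mm. It stands on four round legs, each 28 mm in diameter, from z = 0 to the seat underside, each leg's axis is inset half a diameter from the nearest pair of seat edges (so the leg's bounding box is flush with the corner).

C is a door frame. The clear opening is 750 mm wide and 2064 mm high. Two 78 mm wide jambs, 183 mm deep, stand either side of the opening from the floor to the top of the opening. A 110 mm thick head sits across the top of both jambs, spanning the full outside width of the frame.

Three stools sit around the table at the −y, +y, −x sides. The door frame is on top of the table.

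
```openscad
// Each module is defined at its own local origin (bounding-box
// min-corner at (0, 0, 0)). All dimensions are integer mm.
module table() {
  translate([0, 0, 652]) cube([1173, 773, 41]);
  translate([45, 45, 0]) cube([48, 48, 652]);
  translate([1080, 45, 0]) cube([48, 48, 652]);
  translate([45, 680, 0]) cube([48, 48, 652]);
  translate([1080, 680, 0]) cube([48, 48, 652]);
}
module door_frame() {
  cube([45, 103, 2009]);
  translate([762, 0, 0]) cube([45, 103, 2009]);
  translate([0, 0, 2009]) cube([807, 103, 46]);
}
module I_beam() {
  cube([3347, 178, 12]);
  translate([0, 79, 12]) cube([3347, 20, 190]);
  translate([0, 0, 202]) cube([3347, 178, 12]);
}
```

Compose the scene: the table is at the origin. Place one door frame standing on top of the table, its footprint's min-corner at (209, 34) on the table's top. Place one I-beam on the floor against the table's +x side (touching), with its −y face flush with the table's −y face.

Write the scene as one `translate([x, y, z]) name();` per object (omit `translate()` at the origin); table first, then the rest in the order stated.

table();
translate([209, 34, 693]) door_frame();
translate([1173, 0, 0]) I_beam();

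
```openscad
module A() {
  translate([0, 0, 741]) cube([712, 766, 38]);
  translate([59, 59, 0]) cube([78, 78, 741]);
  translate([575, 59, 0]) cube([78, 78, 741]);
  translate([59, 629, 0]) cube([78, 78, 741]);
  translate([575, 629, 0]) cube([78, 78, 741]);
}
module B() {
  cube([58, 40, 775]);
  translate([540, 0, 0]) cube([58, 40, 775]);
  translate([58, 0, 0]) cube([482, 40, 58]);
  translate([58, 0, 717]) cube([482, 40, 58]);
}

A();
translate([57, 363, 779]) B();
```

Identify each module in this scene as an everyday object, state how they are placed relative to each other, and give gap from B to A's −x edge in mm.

A is a table. B is a picture frame. The picture frame is on top of the table, centred. The gap from the picture frame to the table's −x edge is 57 mm.

The picture frame's min-x is at 57; the table's min-x is 0; gap = 57 mm.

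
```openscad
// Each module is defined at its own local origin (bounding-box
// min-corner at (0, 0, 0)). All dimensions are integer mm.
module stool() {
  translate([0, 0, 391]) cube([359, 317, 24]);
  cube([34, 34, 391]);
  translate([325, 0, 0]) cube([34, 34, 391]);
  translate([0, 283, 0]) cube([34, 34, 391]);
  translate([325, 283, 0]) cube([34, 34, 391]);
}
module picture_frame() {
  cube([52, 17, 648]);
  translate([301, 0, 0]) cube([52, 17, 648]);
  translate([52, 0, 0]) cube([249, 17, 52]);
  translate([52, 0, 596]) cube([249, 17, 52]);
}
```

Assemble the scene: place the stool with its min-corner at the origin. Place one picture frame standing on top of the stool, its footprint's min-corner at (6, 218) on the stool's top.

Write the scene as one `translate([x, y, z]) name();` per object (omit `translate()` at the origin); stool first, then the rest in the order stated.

stool();
translate([6, 218, 415]) picture_frame();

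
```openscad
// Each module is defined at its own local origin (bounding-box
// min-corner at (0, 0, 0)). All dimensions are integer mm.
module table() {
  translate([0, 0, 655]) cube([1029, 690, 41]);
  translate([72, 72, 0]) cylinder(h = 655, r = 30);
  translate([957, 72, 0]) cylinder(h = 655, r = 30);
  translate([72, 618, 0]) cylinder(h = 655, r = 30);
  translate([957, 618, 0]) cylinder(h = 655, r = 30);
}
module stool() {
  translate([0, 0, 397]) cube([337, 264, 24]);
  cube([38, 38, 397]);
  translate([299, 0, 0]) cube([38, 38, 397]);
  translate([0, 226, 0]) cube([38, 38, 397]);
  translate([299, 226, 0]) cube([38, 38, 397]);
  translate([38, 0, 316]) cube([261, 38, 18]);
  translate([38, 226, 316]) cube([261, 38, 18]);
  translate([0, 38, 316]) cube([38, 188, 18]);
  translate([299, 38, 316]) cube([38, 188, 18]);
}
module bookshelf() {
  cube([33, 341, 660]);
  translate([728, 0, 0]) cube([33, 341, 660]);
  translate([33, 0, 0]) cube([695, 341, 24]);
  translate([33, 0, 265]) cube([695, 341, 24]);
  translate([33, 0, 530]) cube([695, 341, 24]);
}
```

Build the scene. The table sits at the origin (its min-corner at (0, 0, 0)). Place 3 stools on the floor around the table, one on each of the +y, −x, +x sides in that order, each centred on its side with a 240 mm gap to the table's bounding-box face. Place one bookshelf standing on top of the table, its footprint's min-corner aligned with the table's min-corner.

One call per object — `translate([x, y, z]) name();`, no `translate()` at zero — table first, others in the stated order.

table();
translate([346, 930, 0]) stool();
translate([-577, 213, 0]) stool();
translate([1269, 213, 0]) stool();
translate([0, 0, 696]) bookshelf();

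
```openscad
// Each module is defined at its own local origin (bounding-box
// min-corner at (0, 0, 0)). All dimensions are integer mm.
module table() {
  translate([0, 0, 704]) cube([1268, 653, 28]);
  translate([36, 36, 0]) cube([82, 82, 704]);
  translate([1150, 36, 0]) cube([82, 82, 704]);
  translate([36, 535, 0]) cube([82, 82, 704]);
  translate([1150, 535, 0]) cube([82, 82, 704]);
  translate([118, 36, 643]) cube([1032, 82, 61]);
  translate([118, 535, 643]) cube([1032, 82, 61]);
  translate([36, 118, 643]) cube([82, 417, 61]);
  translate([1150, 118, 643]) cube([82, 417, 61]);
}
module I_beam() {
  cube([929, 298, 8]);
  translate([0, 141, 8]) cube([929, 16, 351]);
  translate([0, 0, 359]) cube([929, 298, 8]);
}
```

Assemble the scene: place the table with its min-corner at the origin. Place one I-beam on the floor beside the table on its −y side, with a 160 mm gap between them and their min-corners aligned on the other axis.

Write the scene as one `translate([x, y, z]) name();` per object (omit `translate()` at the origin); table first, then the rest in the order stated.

table();
translate([0, -458, 0]) I_beam();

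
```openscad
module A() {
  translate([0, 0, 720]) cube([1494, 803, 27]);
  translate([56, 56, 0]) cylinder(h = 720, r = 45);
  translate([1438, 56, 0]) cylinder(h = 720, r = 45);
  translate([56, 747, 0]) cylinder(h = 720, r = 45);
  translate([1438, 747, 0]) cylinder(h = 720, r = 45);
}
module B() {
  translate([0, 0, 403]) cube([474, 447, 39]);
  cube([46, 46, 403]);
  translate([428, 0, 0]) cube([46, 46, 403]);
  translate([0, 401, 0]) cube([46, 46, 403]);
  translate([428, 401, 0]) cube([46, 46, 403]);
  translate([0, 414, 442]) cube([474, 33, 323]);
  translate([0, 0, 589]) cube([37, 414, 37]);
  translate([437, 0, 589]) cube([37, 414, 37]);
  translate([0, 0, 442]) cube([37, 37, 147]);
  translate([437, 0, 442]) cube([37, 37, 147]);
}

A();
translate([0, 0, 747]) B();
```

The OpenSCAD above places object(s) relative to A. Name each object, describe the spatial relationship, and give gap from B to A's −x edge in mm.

The chair's min-x is at 0; the table's min-x is 0; gap = 0 mm.

A is a table. B is a chair. The chair is on top of the table. The gap from the chair to the table's −x edge is 0 mm.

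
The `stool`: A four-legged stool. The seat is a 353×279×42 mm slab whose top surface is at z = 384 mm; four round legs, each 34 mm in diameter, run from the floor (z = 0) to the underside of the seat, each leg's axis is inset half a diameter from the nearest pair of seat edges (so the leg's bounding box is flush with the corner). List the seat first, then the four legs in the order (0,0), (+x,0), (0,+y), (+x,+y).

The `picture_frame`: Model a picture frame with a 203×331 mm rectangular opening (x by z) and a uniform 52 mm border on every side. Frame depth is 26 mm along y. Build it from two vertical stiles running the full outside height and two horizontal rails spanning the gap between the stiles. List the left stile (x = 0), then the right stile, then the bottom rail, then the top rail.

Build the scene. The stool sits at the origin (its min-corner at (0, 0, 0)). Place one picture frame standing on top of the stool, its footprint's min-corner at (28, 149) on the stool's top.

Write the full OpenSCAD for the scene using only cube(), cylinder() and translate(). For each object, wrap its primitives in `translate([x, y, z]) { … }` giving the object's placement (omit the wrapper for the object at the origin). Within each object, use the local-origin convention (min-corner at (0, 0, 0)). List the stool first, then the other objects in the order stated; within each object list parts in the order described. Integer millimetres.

translate([0, 0, 342]) cube([353, 279, 42]);
translate([17, 17, 0]) cylinder(h = 342, r = 17);
translate([336, 17, 0]) cylinder(h = 342, r = 17);
translate([17, 262, 0]) cylinder(h = 342, r = 17);
translate([336, 262, 0]) cylinder(h = 342, r = 17);
translate([28, 149, 384]) {
  cube([52, 26, 435]);
  translate([255, 0, 0]) cube([52, 26, 435]);
  translate([52, 0, 0]) cube([203, 26, 52]);
  translate([52, 0, 383]) cube([203, 26, 52]);
}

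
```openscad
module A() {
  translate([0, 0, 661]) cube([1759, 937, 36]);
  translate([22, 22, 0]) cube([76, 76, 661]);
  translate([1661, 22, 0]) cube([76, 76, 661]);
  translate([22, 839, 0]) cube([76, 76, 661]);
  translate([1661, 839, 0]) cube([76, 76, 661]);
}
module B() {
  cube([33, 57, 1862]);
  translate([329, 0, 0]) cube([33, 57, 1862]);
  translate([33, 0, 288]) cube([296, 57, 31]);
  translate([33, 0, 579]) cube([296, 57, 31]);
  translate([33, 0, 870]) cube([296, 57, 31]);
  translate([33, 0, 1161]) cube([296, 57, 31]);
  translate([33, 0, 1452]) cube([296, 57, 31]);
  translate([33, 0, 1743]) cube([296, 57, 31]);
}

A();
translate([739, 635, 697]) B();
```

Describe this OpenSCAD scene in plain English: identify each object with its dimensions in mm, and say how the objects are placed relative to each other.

A is a rectangular dining table. The top is 1759×937×36 mm with its upper surface at z = 697 mm. It stands on four 76×76 mm square legs, each inset 22 mm from the nearest pair of top edges, running from the floor to the underside of the top.

B is a wooden ladder with two side rails of 33×57 mm section and 1862 mm height, set 362 mm apart overall. Between them run 6 rectangular rungs (57 mm deep, 31 mm thick), front faces flush with the rails' −y face. The bottom of the first rung is 288 mm above the floor and each subsequent rung is 291 mm higher than the one below.

The ladder is on top of the table.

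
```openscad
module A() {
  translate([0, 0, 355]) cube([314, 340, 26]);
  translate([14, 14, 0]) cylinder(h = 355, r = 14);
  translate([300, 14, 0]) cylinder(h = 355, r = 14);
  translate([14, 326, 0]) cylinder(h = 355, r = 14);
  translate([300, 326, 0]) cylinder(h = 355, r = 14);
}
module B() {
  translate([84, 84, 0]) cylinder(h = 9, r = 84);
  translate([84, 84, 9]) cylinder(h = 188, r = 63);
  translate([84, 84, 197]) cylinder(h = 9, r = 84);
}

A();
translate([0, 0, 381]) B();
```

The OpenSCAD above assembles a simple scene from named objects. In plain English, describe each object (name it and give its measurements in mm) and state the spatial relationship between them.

A is a simple wooden stool: a rectangular seat 314 mm (x) by 340 mm (y), 26 mm thick, top face at z = 381 mm, on four round legs, each 28 mm in diameter. The legs rest on z = 0, each leg's axis is inset half a diameter from the nearest pair of seat edges (so the leg's bounding box is flush with the corner).

B is a spool: two coaxial disc flanges of radius 84 mm and thickness 9 mm, joined by a core cylinder of radius 63 mm and height 188 mm. The lower flange rests on z = 0 and the three cylinders share a vertical axis.

The spool is on top of the stool.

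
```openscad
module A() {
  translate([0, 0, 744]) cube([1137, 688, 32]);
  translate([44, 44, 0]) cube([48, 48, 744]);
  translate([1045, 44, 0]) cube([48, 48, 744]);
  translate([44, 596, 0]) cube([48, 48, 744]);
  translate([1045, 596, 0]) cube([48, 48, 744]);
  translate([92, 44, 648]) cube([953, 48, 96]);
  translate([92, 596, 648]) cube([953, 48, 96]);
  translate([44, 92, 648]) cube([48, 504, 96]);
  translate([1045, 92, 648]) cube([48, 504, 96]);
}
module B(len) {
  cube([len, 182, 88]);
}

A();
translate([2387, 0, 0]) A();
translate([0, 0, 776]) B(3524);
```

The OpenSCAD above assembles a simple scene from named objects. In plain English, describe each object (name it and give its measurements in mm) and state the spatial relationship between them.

A is a rectangular dining table. The top is 1137×688×32 mm with its upper surface at z = 776 mm. It stands on four 48×48 mm square legs, each inset 44 mm from the nearest pair of top edges, running from the floor to the underside of the top. Four apron rails, 48 mm thick and 96 mm tall, run between adjacent legs with their top edges flush with the underside of the top and their outer faces flush with the legs' outer faces.

B is a rectangular beam 3524 mm long (x), 182 mm deep (y), 88 mm thick (z).

The beam spans the tops of two tables placed 1250 mm apart, resting at z = 776 mm.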